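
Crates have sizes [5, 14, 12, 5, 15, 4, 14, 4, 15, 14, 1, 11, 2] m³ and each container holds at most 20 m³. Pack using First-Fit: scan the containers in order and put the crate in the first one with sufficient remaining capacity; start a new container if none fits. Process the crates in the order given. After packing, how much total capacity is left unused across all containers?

5 m³ → container 1 (remaining 15 m³)
14 m³ → container 1 (remaining 1 m³)
12 m³ → container 2 (remaining 8 m³)
5 m³ → container 2 (remaining 3 m³)
15 m³ → container 3 (remaining 5 m³)
4 m³ → container 3 (remaining 1 m³)
14 m³ → container 4 (remaining 6 m³)
4 m³ → container 4 (remaining 2 m³)
15 m³ → container 5 (remaining 5 m³)
14 m³ → container 6 (remaining 6 m³)
1 m³ → container 1 (remaining 0 m³)
11 m³ → container 7 (remaining 9 m³)
2 m³ → container 2 (remaining 1 m³)
7 containers × 20 m³ = 140 m³; used 116 m³; unused 24 m³.

24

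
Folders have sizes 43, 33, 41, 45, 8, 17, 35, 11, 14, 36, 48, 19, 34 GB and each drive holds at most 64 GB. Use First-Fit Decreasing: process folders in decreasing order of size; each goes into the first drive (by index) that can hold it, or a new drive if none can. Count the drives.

Sorted descending: 48, 45, 43, 41, 36, 35, 34, 33, 19, 17, 14, 11, 8.
48 GB → drive 1 (remaining 16 GB)
45 GB → drive 2 (remaining 19 GB)
43 GB → drive 3 (remaining 21 GB)
41 GB → drive 4 (remaining 23 GB)
36 GB → drive 5 (remaining 28 GB)
35 GB → drive 6 (remaining 29 GB)
34 GB → drive 7 (remaining 30 GB)
33 GB → drive 8 (remaining 31 GB)
19 GB → drive 2 (remaining 0 GB)
17 GB → drive 3 (remaining 4 GB)
14 GB → drive 1 (remaining 2 GB)
11 GB → drive 4 (remaining 12 GB)
8 GB → drive 4 (remaining 4 GB)

8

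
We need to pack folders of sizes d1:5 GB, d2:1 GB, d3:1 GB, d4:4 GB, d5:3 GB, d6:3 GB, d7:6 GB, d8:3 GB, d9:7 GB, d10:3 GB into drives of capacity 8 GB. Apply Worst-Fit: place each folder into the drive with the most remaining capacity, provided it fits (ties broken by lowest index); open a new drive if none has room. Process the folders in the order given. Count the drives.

6 drives

Put d1 (5 GB) in drive 1; 3 GB remain.
Put d2 (1 GB) in drive 1; 2 GB remain.
Put d3 (1 GB) in drive 1; 1 GB remain.
Put d4 (4 GB) in drive 2; 4 GB remain.
Put d5 (3 GB) in drive 2; 1 GB remain.
Put d6 (3 GB) in drive 3; 5 GB remain.
Put d7 (6 GB) in drive 4; 2 GB remain.
Put d8 (3 GB) in drive 3; 2 GB remain.
Put d9 (7 GB) in drive 5; 1 GB remain.
Put d10 (3 GB) in drive 6; 5 GB remain.
Final drives: [5,1,1] [4,3] [3,3] [6] [7] [3].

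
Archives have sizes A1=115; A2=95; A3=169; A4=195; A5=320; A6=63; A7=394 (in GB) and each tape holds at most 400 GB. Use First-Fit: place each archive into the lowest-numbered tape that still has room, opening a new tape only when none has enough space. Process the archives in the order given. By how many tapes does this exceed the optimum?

First-Fit: [115,95,169] [195,63] [320] [394] → 4 tapes.
Total size 1351 GB; any packing needs at least ⌈1351/400⌉ = 4 tapes.
So 4 is already optimal.

0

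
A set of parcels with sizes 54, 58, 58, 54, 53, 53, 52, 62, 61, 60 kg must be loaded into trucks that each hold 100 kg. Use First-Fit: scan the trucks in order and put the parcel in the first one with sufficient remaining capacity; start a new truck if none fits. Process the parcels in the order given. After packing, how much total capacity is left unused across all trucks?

truck 1: place 54 kg, 46 kg left
truck 2: place 58 kg, 42 kg left
truck 3: place 58 kg, 42 kg left
truck 4: place 54 kg, 46 kg left
truck 5: place 53 kg, 47 kg left
truck 6: place 53 kg, 47 kg left
truck 7: place 52 kg, 48 kg left
truck 8: place 62 kg, 38 kg left
truck 9: place 61 kg, 39 kg left
truck 10: place 60 kg, 40 kg left
10 trucks × 100 kg = 1000 kg; used 565 kg; unused 435 kg.

435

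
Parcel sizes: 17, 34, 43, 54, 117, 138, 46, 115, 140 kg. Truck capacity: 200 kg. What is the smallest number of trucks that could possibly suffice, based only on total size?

4 trucks

Total size = 17 + 34 + 43 + 54 + 117 + 138 + 46 + 115 + 140 = 704 kg.
⌈704 / 200⌉ = 4.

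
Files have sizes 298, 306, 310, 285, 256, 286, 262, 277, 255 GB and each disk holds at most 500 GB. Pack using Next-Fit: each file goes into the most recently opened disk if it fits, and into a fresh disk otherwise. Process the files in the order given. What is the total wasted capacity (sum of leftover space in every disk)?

1965

disk 1: place 298 GB, 202 GB left
disk 2: place 306 GB, 194 GB left
disk 3: place 310 GB, 190 GB left
disk 4: place 285 GB, 215 GB left
disk 5: place 256 GB, 244 GB left
disk 6: place 286 GB, 214 GB left
disk 7: place 262 GB, 238 GB left
disk 8: place 277 GB, 223 GB left
disk 9: place 255 GB, 245 GB left
9 disks × 500 GB = 4500 GB; used 2535 GB; unused 1965 GB.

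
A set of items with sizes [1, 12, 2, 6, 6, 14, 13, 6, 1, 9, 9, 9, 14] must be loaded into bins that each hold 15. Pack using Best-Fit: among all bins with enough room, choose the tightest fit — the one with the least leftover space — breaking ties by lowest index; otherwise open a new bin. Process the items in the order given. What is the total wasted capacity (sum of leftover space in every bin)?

18

bin 1: place 1, 14 left
bin 1: place 12, 2 left
bin 1: place 2, 0 left
bin 2: place 6, 9 left
bin 2: place 6, 3 left
bin 3: place 14, 1 left
bin 4: place 13, 2 left
bin 5: place 6, 9 left
bin 3: place 1, 0 left
bin 5: place 9, 0 left
bin 6: place 9, 6 left
bin 7: place 9, 6 left
bin 8: place 14, 1 left
8 bins × 15 = 120; used 102; unused 18.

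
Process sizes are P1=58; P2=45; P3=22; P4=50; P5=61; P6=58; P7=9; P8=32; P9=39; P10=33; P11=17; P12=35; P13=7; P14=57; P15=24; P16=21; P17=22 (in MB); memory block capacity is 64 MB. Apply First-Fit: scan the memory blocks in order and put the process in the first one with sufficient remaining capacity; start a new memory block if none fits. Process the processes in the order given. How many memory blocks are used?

Put P1 (58 MB) in memory block 1; 6 MB remain.
Put P2 (45 MB) in memory block 2; 19 MB remain.
Put P3 (22 MB) in memory block 3; 42 MB remain.
Put P4 (50 MB) in memory block 4; 14 MB remain.
Put P5 (61 MB) in memory block 5; 3 MB remain.
Put P6 (58 MB) in memory block 6; 6 MB remain.
Put P7 (9 MB) in memory block 2; 10 MB remain.
Put P8 (32 MB) in memory block 3; 10 MB remain.
Put P9 (39 MB) in memory block 7; 25 MB remain.
Put P10 (33 MB) in memory block 8; 31 MB remain.
Put P11 (17 MB) in memory block 7; 8 MB remain.
Put P12 (35 MB) in memory block 9; 29 MB remain.
Put P13 (7 MB) in memory block 2; 3 MB remain.
Put P14 (57 MB) in memory block 10; 7 MB remain.
Put P15 (24 MB) in memory block 8; 7 MB remain.
Put P16 (21 MB) in memory block 9; 8 MB remain.
Put P17 (22 MB) in memory block 11; 42 MB remain.
Final memory blocks: [58] [45,9,7] [22,32] [50] [61] [58] [39,17] [33,24] [35,21] [57] [22].

11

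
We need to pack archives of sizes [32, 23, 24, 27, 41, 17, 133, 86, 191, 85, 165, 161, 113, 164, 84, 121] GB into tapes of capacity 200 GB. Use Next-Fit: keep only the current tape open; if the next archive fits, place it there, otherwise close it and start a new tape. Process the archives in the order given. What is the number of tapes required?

11

32 GB → tape 1 (remaining 168 GB)
23 GB → tape 1 (remaining 145 GB)
24 GB → tape 1 (remaining 121 GB)
27 GB → tape 1 (remaining 94 GB)
41 GB → tape 1 (remaining 53 GB)
17 GB → tape 1 (remaining 36 GB)
133 GB → tape 2 (remaining 67 GB)
86 GB → tape 3 (remaining 114 GB)
191 GB → tape 4 (remaining 9 GB)
85 GB → tape 5 (remaining 115 GB)
165 GB → tape 6 (remaining 35 GB)
161 GB → tape 7 (remaining 39 GB)
113 GB → tape 8 (remaining 87 GB)
164 GB → tape 9 (remaining 36 GB)
84 GB → tape 10 (remaining 116 GB)
121 GB → tape 11 (remaining 79 GB)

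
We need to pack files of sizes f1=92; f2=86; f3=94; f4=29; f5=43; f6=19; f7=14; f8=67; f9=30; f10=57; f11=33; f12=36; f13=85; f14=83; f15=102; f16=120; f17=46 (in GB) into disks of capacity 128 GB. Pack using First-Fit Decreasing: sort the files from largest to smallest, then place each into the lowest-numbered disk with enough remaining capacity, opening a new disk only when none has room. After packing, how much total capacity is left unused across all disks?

116

Sorted descending: 120, 102, 94, 92, 86, 85, 83, 67, 57, 46, 43, 36, 33, 30, 29, 19, 14.
120 GB → disk 1 (remaining 8 GB)
102 GB → disk 2 (remaining 26 GB)
94 GB → disk 3 (remaining 34 GB)
92 GB → disk 4 (remaining 36 GB)
86 GB → disk 5 (remaining 42 GB)
85 GB → disk 6 (remaining 43 GB)
83 GB → disk 7 (remaining 45 GB)
67 GB → disk 8 (remaining 61 GB)
57 GB → disk 8 (remaining 4 GB)
46 GB → disk 9 (remaining 82 GB)
43 GB → disk 6 (remaining 0 GB)
36 GB → disk 4 (remaining 0 GB)
33 GB → disk 3 (remaining 1 GB)
30 GB → disk 5 (remaining 12 GB)
29 GB → disk 7 (remaining 16 GB)
19 GB → disk 2 (remaining 7 GB)
14 GB → disk 7 (remaining 2 GB)
9 disks × 128 GB = 1152 GB; used 1036 GB; unused 116 GB.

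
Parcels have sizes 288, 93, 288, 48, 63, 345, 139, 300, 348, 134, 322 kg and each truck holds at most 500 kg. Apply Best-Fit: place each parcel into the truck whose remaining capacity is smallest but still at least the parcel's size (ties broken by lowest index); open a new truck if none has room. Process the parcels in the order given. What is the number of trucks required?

288 kg → truck 1 (remaining 212 kg)
93 kg → truck 1 (remaining 119 kg)
288 kg → truck 2 (remaining 212 kg)
48 kg → truck 1 (remaining 71 kg)
63 kg → truck 1 (remaining 8 kg)
345 kg → truck 3 (remaining 155 kg)
139 kg → truck 3 (remaining 16 kg)
300 kg → truck 4 (remaining 200 kg)
348 kg → truck 5 (remaining 152 kg)
134 kg → truck 5 (remaining 18 kg)
322 kg → truck 6 (remaining 178 kg)
Final trucks: [288,93,48,63] [288] [345,139] [300] [348,134] [322].

6 trucks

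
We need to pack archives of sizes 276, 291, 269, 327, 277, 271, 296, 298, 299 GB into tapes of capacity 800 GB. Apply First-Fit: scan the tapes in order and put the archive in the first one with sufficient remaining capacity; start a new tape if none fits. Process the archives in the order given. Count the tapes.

5 tapes

Put 276 GB in tape 1; 524 GB remain.
Put 291 GB in tape 1; 233 GB remain.
Put 269 GB in tape 2; 531 GB remain.
Put 327 GB in tape 2; 204 GB remain.
Put 277 GB in tape 3; 523 GB remain.
Put 271 GB in tape 3; 252 GB remain.
Put 296 GB in tape 4; 504 GB remain.
Put 298 GB in tape 4; 206 GB remain.
Put 299 GB in tape 5; 501 GB remain.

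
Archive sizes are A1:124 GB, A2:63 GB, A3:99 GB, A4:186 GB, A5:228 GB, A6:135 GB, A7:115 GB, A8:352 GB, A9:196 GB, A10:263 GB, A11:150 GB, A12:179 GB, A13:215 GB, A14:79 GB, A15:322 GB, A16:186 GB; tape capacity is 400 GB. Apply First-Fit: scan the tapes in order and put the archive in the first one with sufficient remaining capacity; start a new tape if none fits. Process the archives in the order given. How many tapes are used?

9

Put A1 (124 GB) in tape 1; 276 GB remain.
Put A2 (63 GB) in tape 1; 213 GB remain.
Put A3 (99 GB) in tape 1; 114 GB remain.
Put A4 (186 GB) in tape 2; 214 GB remain.
Put A5 (228 GB) in tape 3; 172 GB remain.
Put A6 (135 GB) in tape 2; 79 GB remain.
Put A7 (115 GB) in tape 3; 57 GB remain.
Put A8 (352 GB) in tape 4; 48 GB remain.
Put A9 (196 GB) in tape 5; 204 GB remain.
Put A10 (263 GB) in tape 6; 137 GB remain.
Put A11 (150 GB) in tape 5; 54 GB remain.
Put A12 (179 GB) in tape 7; 221 GB remain.
Put A13 (215 GB) in tape 7; 6 GB remain.
Put A14 (79 GB) in tape 1; 35 GB remain.
Put A15 (322 GB) in tape 8; 78 GB remain.
Put A16 (186 GB) in tape 9; 214 GB remain.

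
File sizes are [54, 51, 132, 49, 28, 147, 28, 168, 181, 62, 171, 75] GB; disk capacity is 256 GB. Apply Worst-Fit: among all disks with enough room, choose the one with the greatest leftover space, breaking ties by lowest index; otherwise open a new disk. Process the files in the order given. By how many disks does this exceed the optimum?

Worst-Fit: [54,51,132] [49,28,147,28] [168,62] [181] [171,75] → 5 disks.
Total size 1146 GB; any packing needs at least ⌈1146/256⌉ = 5 disks.
So 5 is already optimal.

0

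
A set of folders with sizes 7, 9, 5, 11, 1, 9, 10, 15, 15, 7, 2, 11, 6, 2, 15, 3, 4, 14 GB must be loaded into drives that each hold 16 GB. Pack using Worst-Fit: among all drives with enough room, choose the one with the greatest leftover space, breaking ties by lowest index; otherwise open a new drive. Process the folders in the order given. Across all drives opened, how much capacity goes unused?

14

7 GB → drive 1 (remaining 9 GB)
9 GB → drive 1 (remaining 0 GB)
5 GB → drive 2 (remaining 11 GB)
11 GB → drive 2 (remaining 0 GB)
1 GB → drive 3 (remaining 15 GB)
9 GB → drive 3 (remaining 6 GB)
10 GB → drive 4 (remaining 6 GB)
15 GB → drive 5 (remaining 1 GB)
15 GB → drive 6 (remaining 1 GB)
7 GB → drive 7 (remaining 9 GB)
2 GB → drive 7 (remaining 7 GB)
11 GB → drive 8 (remaining 5 GB)
6 GB → drive 7 (remaining 1 GB)
2 GB → drive 3 (remaining 4 GB)
15 GB → drive 9 (remaining 1 GB)
3 GB → drive 4 (remaining 3 GB)
4 GB → drive 8 (remaining 1 GB)
14 GB → drive 10 (remaining 2 GB)
10 drives × 16 GB = 160 GB; used 146 GB; unused 14 GB.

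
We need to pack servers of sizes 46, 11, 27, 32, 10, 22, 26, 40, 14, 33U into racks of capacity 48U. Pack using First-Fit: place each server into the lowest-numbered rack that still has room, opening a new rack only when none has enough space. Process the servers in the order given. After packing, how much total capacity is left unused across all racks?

rack 1: place 46U, 2U left
rack 2: place 11U, 37U left
rack 2: place 27U, 10U left
rack 3: place 32U, 16U left
rack 2: place 10U, 0U left
rack 4: place 22U, 26U left
rack 4: place 26U, 0U left
rack 5: place 40U, 8U left
rack 3: place 14U, 2U left
rack 6: place 33U, 15U left
6 racks × 48U = 288U; used 261U; unused 27U.

27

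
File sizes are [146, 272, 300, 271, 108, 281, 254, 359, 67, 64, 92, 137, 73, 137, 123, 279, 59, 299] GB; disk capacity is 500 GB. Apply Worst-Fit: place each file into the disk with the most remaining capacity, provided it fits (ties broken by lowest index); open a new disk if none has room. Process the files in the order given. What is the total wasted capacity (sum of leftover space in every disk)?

679

146 GB → disk 1 (remaining 354 GB)
272 GB → disk 1 (remaining 82 GB)
300 GB → disk 2 (remaining 200 GB)
271 GB → disk 3 (remaining 229 GB)
108 GB → disk 3 (remaining 121 GB)
281 GB → disk 4 (remaining 219 GB)
254 GB → disk 5 (remaining 246 GB)
359 GB → disk 6 (remaining 141 GB)
67 GB → disk 5 (remaining 179 GB)
64 GB → disk 4 (remaining 155 GB)
92 GB → disk 2 (remaining 108 GB)
137 GB → disk 5 (remaining 42 GB)
73 GB → disk 4 (remaining 82 GB)
137 GB → disk 6 (remaining 4 GB)
123 GB → disk 7 (remaining 377 GB)
279 GB → disk 7 (remaining 98 GB)
59 GB → disk 3 (remaining 62 GB)
299 GB → disk 8 (remaining 201 GB)
8 disks × 500 GB = 4000 GB; used 3321 GB; unused 679 GB.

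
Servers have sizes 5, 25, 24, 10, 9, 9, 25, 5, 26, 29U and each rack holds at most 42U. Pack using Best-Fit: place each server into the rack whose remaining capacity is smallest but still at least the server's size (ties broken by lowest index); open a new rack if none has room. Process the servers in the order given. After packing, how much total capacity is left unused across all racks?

43

Put 5U in rack 1; 37U remain.
Put 25U in rack 1; 12U remain.
Put 24U in rack 2; 18U remain.
Put 10U in rack 1; 2U remain.
Put 9U in rack 2; 9U remain.
Put 9U in rack 2; 0U remain.
Put 25U in rack 3; 17U remain.
Put 5U in rack 3; 12U remain.
Put 26U in rack 4; 16U remain.
Put 29U in rack 5; 13U remain.
5 racks × 42U = 210U; used 167U; unused 43U.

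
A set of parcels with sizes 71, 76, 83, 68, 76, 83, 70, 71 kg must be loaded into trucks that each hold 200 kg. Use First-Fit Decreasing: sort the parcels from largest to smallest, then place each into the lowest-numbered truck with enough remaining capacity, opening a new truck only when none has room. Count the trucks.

4

Sorted descending: 83, 83, 76, 76, 71, 71, 70, 68.
truck 1: place 83 kg, 117 kg left
truck 1: place 83 kg, 34 kg left
truck 2: place 76 kg, 124 kg left
truck 2: place 76 kg, 48 kg left
truck 3: place 71 kg, 129 kg left
truck 3: place 71 kg, 58 kg left
truck 4: place 70 kg, 130 kg left
truck 4: place 68 kg, 62 kg left
Final trucks: [83,83] [76,76] [71,71] [70,68].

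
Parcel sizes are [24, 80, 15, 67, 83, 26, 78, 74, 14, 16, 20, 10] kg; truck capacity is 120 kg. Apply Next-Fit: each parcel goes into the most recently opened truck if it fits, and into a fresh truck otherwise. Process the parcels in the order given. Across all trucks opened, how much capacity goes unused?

24 kg → truck 1 (remaining 96 kg)
80 kg → truck 1 (remaining 16 kg)
15 kg → truck 1 (remaining 1 kg)
67 kg → truck 2 (remaining 53 kg)
83 kg → truck 3 (remaining 37 kg)
26 kg → truck 3 (remaining 11 kg)
78 kg → truck 4 (remaining 42 kg)
74 kg → truck 5 (remaining 46 kg)
14 kg → truck 5 (remaining 32 kg)
16 kg → truck 5 (remaining 16 kg)
20 kg → truck 6 (remaining 100 kg)
10 kg → truck 6 (remaining 90 kg)
6 trucks × 120 kg = 720 kg; used 507 kg; unused 213 kg.

213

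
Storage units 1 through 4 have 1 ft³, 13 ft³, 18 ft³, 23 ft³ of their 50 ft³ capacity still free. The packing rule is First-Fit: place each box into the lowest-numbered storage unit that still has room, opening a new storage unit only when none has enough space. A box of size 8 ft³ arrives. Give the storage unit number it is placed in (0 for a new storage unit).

Storage units with room: storage unit 2 (13 ft³), storage unit 3 (18 ft³), storage unit 4 (23 ft³).
The first with room is storage unit 2.

2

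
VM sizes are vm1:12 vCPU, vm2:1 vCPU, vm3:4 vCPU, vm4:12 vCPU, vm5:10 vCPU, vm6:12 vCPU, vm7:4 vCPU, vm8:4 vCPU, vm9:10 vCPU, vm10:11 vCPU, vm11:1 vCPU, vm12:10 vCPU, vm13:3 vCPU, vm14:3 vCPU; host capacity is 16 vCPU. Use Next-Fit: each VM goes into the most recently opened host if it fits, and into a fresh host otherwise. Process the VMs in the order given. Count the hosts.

7 hosts

vm1 (12 vCPU) → host 1 (remaining 4 vCPU)
vm2 (1 vCPU) → host 1 (remaining 3 vCPU)
vm3 (4 vCPU) → host 2 (remaining 12 vCPU)
vm4 (12 vCPU) → host 2 (remaining 0 vCPU)
vm5 (10 vCPU) → host 3 (remaining 6 vCPU)
vm6 (12 vCPU) → host 4 (remaining 4 vCPU)
vm7 (4 vCPU) → host 4 (remaining 0 vCPU)
vm8 (4 vCPU) → host 5 (remaining 12 vCPU)
vm9 (10 vCPU) → host 5 (remaining 2 vCPU)
vm10 (11 vCPU) → host 6 (remaining 5 vCPU)
vm11 (1 vCPU) → host 6 (remaining 4 vCPU)
vm12 (10 vCPU) → host 7 (remaining 6 vCPU)
vm13 (3 vCPU) → host 7 (remaining 3 vCPU)
vm14 (3 vCPU) → host 7 (remaining 0 vCPU)
Final hosts: [12,1] [4,12] [10] [12,4] [4,10] [11,1] [10,3,3].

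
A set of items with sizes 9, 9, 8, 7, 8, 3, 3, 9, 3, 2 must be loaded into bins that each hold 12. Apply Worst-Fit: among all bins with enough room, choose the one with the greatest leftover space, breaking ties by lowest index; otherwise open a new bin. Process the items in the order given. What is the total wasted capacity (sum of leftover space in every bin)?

11

Put 9 in bin 1; 3 remain.
Put 9 in bin 2; 3 remain.
Put 8 in bin 3; 4 remain.
Put 7 in bin 4; 5 remain.
Put 8 in bin 5; 4 remain.
Put 3 in bin 4; 2 remain.
Put 3 in bin 3; 1 remain.
Put 9 in bin 6; 3 remain.
Put 3 in bin 5; 1 remain.
Put 2 in bin 1; 1 remain.
6 bins × 12 = 72; used 61; unused 11.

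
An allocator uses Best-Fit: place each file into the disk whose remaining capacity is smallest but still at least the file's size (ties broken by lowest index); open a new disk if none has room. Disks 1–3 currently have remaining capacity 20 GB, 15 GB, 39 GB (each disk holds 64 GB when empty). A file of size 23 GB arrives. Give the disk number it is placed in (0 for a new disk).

3

Disks with room: disk 3 (39 GB).
Tightest fit is disk 3 with 39 GB free.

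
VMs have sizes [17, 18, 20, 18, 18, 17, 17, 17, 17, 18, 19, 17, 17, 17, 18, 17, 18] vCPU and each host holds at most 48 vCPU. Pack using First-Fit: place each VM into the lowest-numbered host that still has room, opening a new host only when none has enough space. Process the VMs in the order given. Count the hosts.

Put 17 vCPU in host 1; 31 vCPU remain.
Put 18 vCPU in host 1; 13 vCPU remain.
Put 20 vCPU in host 2; 28 vCPU remain.
Put 18 vCPU in host 2; 10 vCPU remain.
Put 18 vCPU in host 3; 30 vCPU remain.
Put 17 vCPU in host 3; 13 vCPU remain.
Put 17 vCPU in host 4; 31 vCPU remain.
Put 17 vCPU in host 4; 14 vCPU remain.
Put 17 vCPU in host 5; 31 vCPU remain.
Put 18 vCPU in host 5; 13 vCPU remain.
Put 19 vCPU in host 6; 29 vCPU remain.
Put 17 vCPU in host 6; 12 vCPU remain.
Put 17 vCPU in host 7; 31 vCPU remain.
Put 17 vCPU in host 7; 14 vCPU remain.
Put 18 vCPU in host 8; 30 vCPU remain.
Put 17 vCPU in host 8; 13 vCPU remain.
Put 18 vCPU in host 9; 30 vCPU remain.

9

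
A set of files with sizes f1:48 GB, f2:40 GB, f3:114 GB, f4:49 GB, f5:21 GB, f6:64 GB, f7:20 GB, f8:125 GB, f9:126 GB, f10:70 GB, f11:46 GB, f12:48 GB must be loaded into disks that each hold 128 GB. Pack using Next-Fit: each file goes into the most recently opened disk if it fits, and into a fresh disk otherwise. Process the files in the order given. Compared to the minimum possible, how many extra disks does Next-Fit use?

1

Next-Fit: [48,40] [114] [49,21] [64,20] [125] [126] [70,46] [48] → 8 disks.
Total size 771 GB; any packing needs at least ⌈771/128⌉ = 7 disks.
An optimal packing achieves that bound: [126] [125] [114] [70,49] [64,48] [48,46,21] [40,20] → 7 disks.
Excess: 8 − 7 = 1.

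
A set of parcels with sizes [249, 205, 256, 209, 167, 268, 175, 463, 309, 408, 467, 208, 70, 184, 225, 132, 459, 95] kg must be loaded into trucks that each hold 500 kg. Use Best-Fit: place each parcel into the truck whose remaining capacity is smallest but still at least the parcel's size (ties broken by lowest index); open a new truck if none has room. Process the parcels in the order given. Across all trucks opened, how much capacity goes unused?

451

Put 249 kg in truck 1; 251 kg remain.
Put 205 kg in truck 1; 46 kg remain.
Put 256 kg in truck 2; 244 kg remain.
Put 209 kg in truck 2; 35 kg remain.
Put 167 kg in truck 3; 333 kg remain.
Put 268 kg in truck 3; 65 kg remain.
Put 175 kg in truck 4; 325 kg remain.
Put 463 kg in truck 5; 37 kg remain.
Put 309 kg in truck 4; 16 kg remain.
Put 408 kg in truck 6; 92 kg remain.
Put 467 kg in truck 7; 33 kg remain.
Put 208 kg in truck 8; 292 kg remain.
Put 70 kg in truck 6; 22 kg remain.
Put 184 kg in truck 8; 108 kg remain.
Put 225 kg in truck 9; 275 kg remain.
Put 132 kg in truck 9; 143 kg remain.
Put 459 kg in truck 10; 41 kg remain.
Put 95 kg in truck 8; 13 kg remain.
10 trucks × 500 kg = 5000 kg; used 4549 kg; unused 451 kg.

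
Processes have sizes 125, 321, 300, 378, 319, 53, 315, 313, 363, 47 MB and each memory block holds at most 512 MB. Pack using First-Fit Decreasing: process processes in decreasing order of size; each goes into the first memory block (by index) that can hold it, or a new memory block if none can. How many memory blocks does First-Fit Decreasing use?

Sorted descending: 378, 363, 321, 319, 315, 313, 300, 125, 53, 47.
Put 378 MB in memory block 1; 134 MB remain.
Put 363 MB in memory block 2; 149 MB remain.
Put 321 MB in memory block 3; 191 MB remain.
Put 319 MB in memory block 4; 193 MB remain.
Put 315 MB in memory block 5; 197 MB remain.
Put 313 MB in memory block 6; 199 MB remain.
Put 300 MB in memory block 7; 212 MB remain.
Put 125 MB in memory block 1; 9 MB remain.
Put 53 MB in memory block 2; 96 MB remain.
Put 47 MB in memory block 2; 49 MB remain.

7 memory blocks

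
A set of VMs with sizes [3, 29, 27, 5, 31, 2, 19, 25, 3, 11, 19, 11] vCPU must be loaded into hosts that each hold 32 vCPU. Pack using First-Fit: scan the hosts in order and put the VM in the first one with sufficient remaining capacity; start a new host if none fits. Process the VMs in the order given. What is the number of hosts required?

3 vCPU → host 1 (remaining 29 vCPU)
29 vCPU → host 1 (remaining 0 vCPU)
27 vCPU → host 2 (remaining 5 vCPU)
5 vCPU → host 2 (remaining 0 vCPU)
31 vCPU → host 3 (remaining 1 vCPU)
2 vCPU → host 4 (remaining 30 vCPU)
19 vCPU → host 4 (remaining 11 vCPU)
25 vCPU → host 5 (remaining 7 vCPU)
3 vCPU → host 4 (remaining 8 vCPU)
11 vCPU → host 6 (remaining 21 vCPU)
19 vCPU → host 6 (remaining 2 vCPU)
11 vCPU → host 7 (remaining 21 vCPU)

7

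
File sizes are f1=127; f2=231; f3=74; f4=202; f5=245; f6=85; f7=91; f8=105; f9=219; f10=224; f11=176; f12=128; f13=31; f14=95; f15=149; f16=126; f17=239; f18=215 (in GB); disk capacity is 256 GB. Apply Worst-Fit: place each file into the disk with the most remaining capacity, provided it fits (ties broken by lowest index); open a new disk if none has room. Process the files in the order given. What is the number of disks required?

13 disks

Put f1 (127 GB) in disk 1; 129 GB remain.
Put f2 (231 GB) in disk 2; 25 GB remain.
Put f3 (74 GB) in disk 1; 55 GB remain.
Put f4 (202 GB) in disk 3; 54 GB remain.
Put f5 (245 GB) in disk 4; 11 GB remain.
Put f6 (85 GB) in disk 5; 171 GB remain.
Put f7 (91 GB) in disk 5; 80 GB remain.
Put f8 (105 GB) in disk 6; 151 GB remain.
Put f9 (219 GB) in disk 7; 37 GB remain.
Put f10 (224 GB) in disk 8; 32 GB remain.
Put f11 (176 GB) in disk 9; 80 GB remain.
Put f12 (128 GB) in disk 6; 23 GB remain.
Put f13 (31 GB) in disk 5; 49 GB remain.
Put f14 (95 GB) in disk 10; 161 GB remain.
Put f15 (149 GB) in disk 10; 12 GB remain.
Put f16 (126 GB) in disk 11; 130 GB remain.
Put f17 (239 GB) in disk 12; 17 GB remain.
Put f18 (215 GB) in disk 13; 41 GB remain.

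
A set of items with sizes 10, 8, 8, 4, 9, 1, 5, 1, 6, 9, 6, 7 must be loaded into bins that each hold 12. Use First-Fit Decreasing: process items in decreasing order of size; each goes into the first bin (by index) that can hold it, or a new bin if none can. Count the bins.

Sorted descending: 10, 9, 9, 8, 8, 7, 6, 6, 5, 4, 1, 1.
bin 1: place 10, 2 left
bin 2: place 9, 3 left
bin 3: place 9, 3 left
bin 4: place 8, 4 left
bin 5: place 8, 4 left
bin 6: place 7, 5 left
bin 7: place 6, 6 left
bin 7: place 6, 0 left
bin 6: place 5, 0 left
bin 4: place 4, 0 left
bin 1: place 1, 1 left
bin 1: place 1, 0 left
Final bins: [10,1,1] [9] [9] [8,4] [8] [7,5] [6,6].

7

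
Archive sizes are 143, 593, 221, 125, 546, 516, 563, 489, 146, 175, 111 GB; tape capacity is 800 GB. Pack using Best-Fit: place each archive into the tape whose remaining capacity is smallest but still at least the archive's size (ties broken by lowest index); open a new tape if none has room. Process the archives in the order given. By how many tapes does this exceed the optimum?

Best-Fit: [143,593] [221,125] [546,175] [516,111] [563,146] [489] → 6 tapes.
Total size 3628 GB; any packing needs at least ⌈3628/800⌉ = 5 tapes.
An optimal packing achieves that bound: [593,175] [563,221] [546,146] [516,143,125] [489,111] → 5 tapes.
Excess: 6 − 5 = 1.

1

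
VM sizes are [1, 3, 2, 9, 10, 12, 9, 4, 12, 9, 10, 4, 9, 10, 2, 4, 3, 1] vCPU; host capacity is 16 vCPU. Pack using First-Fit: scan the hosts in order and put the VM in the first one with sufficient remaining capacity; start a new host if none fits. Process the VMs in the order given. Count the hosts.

1 vCPU → host 1 (remaining 15 vCPU)
3 vCPU → host 1 (remaining 12 vCPU)
2 vCPU → host 1 (remaining 10 vCPU)
9 vCPU → host 1 (remaining 1 vCPU)
10 vCPU → host 2 (remaining 6 vCPU)
12 vCPU → host 3 (remaining 4 vCPU)
9 vCPU → host 4 (remaining 7 vCPU)
4 vCPU → host 2 (remaining 2 vCPU)
12 vCPU → host 5 (remaining 4 vCPU)
9 vCPU → host 6 (remaining 7 vCPU)
10 vCPU → host 7 (remaining 6 vCPU)
4 vCPU → host 3 (remaining 0 vCPU)
9 vCPU → host 8 (remaining 7 vCPU)
10 vCPU → host 9 (remaining 6 vCPU)
2 vCPU → host 2 (remaining 0 vCPU)
4 vCPU → host 4 (remaining 3 vCPU)
3 vCPU → host 4 (remaining 0 vCPU)
1 vCPU → host 1 (remaining 0 vCPU)
Final hosts: [1,3,2,9,1] [10,4,2] [12,4] [9,4,3] [12] [9] [10] [9] [10].

9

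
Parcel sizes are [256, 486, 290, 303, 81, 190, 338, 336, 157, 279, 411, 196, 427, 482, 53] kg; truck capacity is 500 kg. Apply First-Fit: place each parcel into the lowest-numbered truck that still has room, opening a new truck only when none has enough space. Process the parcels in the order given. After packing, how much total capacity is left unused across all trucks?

256 kg → truck 1 (remaining 244 kg)
486 kg → truck 2 (remaining 14 kg)
290 kg → truck 3 (remaining 210 kg)
303 kg → truck 4 (remaining 197 kg)
81 kg → truck 1 (remaining 163 kg)
190 kg → truck 3 (remaining 20 kg)
338 kg → truck 5 (remaining 162 kg)
336 kg → truck 6 (remaining 164 kg)
157 kg → truck 1 (remaining 6 kg)
279 kg → truck 7 (remaining 221 kg)
411 kg → truck 8 (remaining 89 kg)
196 kg → truck 4 (remaining 1 kg)
427 kg → truck 9 (remaining 73 kg)
482 kg → truck 10 (remaining 18 kg)
53 kg → truck 5 (remaining 109 kg)
10 trucks × 500 kg = 5000 kg; used 4285 kg; unused 715 kg.

715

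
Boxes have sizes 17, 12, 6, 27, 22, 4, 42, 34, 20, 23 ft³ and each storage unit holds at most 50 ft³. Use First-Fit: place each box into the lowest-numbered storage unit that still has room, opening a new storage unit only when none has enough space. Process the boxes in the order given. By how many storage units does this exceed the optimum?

First-Fit: [17,12,6,4] [27,22] [42] [34] [20,23] → 5 storage units.
Total size 207 ft³; any packing needs at least ⌈207/50⌉ = 5 storage units.
So 5 is already optimal.

0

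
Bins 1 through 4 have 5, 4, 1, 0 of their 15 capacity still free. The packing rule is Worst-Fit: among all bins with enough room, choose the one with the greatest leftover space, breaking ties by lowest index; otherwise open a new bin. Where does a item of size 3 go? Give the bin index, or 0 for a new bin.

Bins with room: bin 1 (5), bin 2 (4).
Most room is bin 1 with 5 free.

1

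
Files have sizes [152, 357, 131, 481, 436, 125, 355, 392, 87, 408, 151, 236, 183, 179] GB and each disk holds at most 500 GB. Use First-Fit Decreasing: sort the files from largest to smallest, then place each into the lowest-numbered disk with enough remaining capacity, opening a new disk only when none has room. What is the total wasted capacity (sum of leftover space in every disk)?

Sorted descending: 481, 436, 408, 392, 357, 355, 236, 183, 179, 152, 151, 131, 125, 87.
481 GB → disk 1 (remaining 19 GB)
436 GB → disk 2 (remaining 64 GB)
408 GB → disk 3 (remaining 92 GB)
392 GB → disk 4 (remaining 108 GB)
357 GB → disk 5 (remaining 143 GB)
355 GB → disk 6 (remaining 145 GB)
236 GB → disk 7 (remaining 264 GB)
183 GB → disk 7 (remaining 81 GB)
179 GB → disk 8 (remaining 321 GB)
152 GB → disk 8 (remaining 169 GB)
151 GB → disk 8 (remaining 18 GB)
131 GB → disk 5 (remaining 12 GB)
125 GB → disk 6 (remaining 20 GB)
87 GB → disk 3 (remaining 5 GB)
8 disks × 500 GB = 4000 GB; used 3673 GB; unused 327 GB.

327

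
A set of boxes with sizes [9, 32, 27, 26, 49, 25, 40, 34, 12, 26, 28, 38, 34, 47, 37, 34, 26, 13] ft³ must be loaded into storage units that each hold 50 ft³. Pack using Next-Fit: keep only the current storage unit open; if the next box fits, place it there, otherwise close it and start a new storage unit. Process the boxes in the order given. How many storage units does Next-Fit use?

15

storage unit 1: place 9 ft³, 41 ft³ left
storage unit 1: place 32 ft³, 9 ft³ left
storage unit 2: place 27 ft³, 23 ft³ left
storage unit 3: place 26 ft³, 24 ft³ left
storage unit 4: place 49 ft³, 1 ft³ left
storage unit 5: place 25 ft³, 25 ft³ left
storage unit 6: place 40 ft³, 10 ft³ left
storage unit 7: place 34 ft³, 16 ft³ left
storage unit 7: place 12 ft³, 4 ft³ left
storage unit 8: place 26 ft³, 24 ft³ left
storage unit 9: place 28 ft³, 22 ft³ left
storage unit 10: place 38 ft³, 12 ft³ left
storage unit 11: place 34 ft³, 16 ft³ left
storage unit 12: place 47 ft³, 3 ft³ left
storage unit 13: place 37 ft³, 13 ft³ left
storage unit 14: place 34 ft³, 16 ft³ left
storage unit 15: place 26 ft³, 24 ft³ left
storage unit 15: place 13 ft³, 11 ft³ left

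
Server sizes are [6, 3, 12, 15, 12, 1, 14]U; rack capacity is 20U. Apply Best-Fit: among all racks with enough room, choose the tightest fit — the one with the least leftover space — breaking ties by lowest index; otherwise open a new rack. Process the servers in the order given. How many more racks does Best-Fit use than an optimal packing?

1

Best-Fit: [6,3] [12] [15,1] [12] [14] → 5 racks.
Total size 63U; any packing needs at least ⌈63/20⌉ = 4 racks.
An optimal packing achieves that bound: [15,3,1] [14,6] [12] [12] → 4 racks.
Excess: 5 − 4 = 1.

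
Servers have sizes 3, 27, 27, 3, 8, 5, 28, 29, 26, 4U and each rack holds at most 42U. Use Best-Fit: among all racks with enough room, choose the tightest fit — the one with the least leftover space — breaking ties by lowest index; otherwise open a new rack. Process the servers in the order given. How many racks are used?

rack 1: place 3U, 39U left
rack 1: place 27U, 12U left
rack 2: place 27U, 15U left
rack 1: place 3U, 9U left
rack 1: place 8U, 1U left
rack 2: place 5U, 10U left
rack 3: place 28U, 14U left
rack 4: place 29U, 13U left
rack 5: place 26U, 16U left
rack 2: place 4U, 6U left
Final racks: [3,27,3,8] [27,5,4] [28] [29] [26].

5 racks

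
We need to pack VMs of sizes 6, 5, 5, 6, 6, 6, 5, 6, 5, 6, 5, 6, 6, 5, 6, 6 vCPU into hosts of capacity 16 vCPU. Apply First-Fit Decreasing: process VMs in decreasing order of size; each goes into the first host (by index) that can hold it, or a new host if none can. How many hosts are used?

7

Sorted descending: 6, 6, 6, 6, 6, 6, 6, 6, 6, 6, 5, 5, 5, 5, 5, 5.
6 vCPU → host 1 (remaining 10 vCPU)
6 vCPU → host 1 (remaining 4 vCPU)
6 vCPU → host 2 (remaining 10 vCPU)
6 vCPU → host 2 (remaining 4 vCPU)
6 vCPU → host 3 (remaining 10 vCPU)
6 vCPU → host 3 (remaining 4 vCPU)
6 vCPU → host 4 (remaining 10 vCPU)
6 vCPU → host 4 (remaining 4 vCPU)
6 vCPU → host 5 (remaining 10 vCPU)
6 vCPU → host 5 (remaining 4 vCPU)
5 vCPU → host 6 (remaining 11 vCPU)
5 vCPU → host 6 (remaining 6 vCPU)
5 vCPU → host 6 (remaining 1 vCPU)
5 vCPU → host 7 (remaining 11 vCPU)
5 vCPU → host 7 (remaining 6 vCPU)
5 vCPU → host 7 (remaining 1 vCPU)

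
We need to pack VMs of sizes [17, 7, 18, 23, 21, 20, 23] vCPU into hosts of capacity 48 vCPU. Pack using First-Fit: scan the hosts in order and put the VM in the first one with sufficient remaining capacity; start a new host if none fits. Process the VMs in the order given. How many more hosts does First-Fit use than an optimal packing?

First-Fit: [17,7,18] [23,21] [20,23] → 3 hosts.
Total size 129 vCPU; any packing needs at least ⌈129/48⌉ = 3 hosts.
So 3 is already optimal.

0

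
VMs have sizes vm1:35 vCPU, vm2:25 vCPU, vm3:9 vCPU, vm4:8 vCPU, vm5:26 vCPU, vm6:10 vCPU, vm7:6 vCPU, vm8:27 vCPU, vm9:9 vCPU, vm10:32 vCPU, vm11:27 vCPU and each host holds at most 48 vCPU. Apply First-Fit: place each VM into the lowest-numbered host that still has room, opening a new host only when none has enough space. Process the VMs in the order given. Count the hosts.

6

host 1: place vm1 (35 vCPU), 13 vCPU left
host 2: place vm2 (25 vCPU), 23 vCPU left
host 1: place vm3 (9 vCPU), 4 vCPU left
host 2: place vm4 (8 vCPU), 15 vCPU left
host 3: place vm5 (26 vCPU), 22 vCPU left
host 2: place vm6 (10 vCPU), 5 vCPU left
host 3: place vm7 (6 vCPU), 16 vCPU left
host 4: place vm8 (27 vCPU), 21 vCPU left
host 3: place vm9 (9 vCPU), 7 vCPU left
host 5: place vm10 (32 vCPU), 16 vCPU left
host 6: place vm11 (27 vCPU), 21 vCPU left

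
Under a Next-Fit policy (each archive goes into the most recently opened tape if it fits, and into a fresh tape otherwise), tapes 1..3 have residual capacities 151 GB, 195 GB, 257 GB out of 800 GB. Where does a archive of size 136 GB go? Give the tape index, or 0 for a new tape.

3

Next-Fit only looks at tape 3, which has 257 GB free.
136 GB fits there.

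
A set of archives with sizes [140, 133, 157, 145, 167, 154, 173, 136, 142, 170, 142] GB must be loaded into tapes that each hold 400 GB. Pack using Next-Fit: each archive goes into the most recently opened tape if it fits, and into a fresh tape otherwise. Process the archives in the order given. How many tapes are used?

6 tapes

tape 1: place 140 GB, 260 GB left
tape 1: place 133 GB, 127 GB left
tape 2: place 157 GB, 243 GB left
tape 2: place 145 GB, 98 GB left
tape 3: place 167 GB, 233 GB left
tape 3: place 154 GB, 79 GB left
tape 4: place 173 GB, 227 GB left
tape 4: place 136 GB, 91 GB left
tape 5: place 142 GB, 258 GB left
tape 5: place 170 GB, 88 GB left
tape 6: place 142 GB, 258 GB left
Final tapes: [140,133] [157,145] [167,154] [173,136] [142,170] [142].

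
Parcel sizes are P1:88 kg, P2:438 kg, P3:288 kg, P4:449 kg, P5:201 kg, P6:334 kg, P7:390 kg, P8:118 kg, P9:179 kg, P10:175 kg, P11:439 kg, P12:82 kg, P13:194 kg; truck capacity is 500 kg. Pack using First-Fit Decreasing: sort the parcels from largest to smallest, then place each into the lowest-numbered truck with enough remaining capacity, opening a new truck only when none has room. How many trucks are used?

Sorted descending: 449, 439, 438, 390, 334, 288, 201, 194, 179, 175, 118, 88, 82.
449 kg → truck 1 (remaining 51 kg)
439 kg → truck 2 (remaining 61 kg)
438 kg → truck 3 (remaining 62 kg)
390 kg → truck 4 (remaining 110 kg)
334 kg → truck 5 (remaining 166 kg)
288 kg → truck 6 (remaining 212 kg)
201 kg → truck 6 (remaining 11 kg)
194 kg → truck 7 (remaining 306 kg)
179 kg → truck 7 (remaining 127 kg)
175 kg → truck 8 (remaining 325 kg)
118 kg → truck 5 (remaining 48 kg)
88 kg → truck 4 (remaining 22 kg)
82 kg → truck 7 (remaining 45 kg)
Final trucks: [449] [439] [438] [390,88] [334,118] [288,201] [194,179,82] [175].

8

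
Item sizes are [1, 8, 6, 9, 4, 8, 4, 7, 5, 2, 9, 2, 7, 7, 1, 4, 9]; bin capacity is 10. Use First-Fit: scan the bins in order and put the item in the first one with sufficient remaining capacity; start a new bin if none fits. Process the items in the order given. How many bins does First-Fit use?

1 → bin 1 (remaining 9)
8 → bin 1 (remaining 1)
6 → bin 2 (remaining 4)
9 → bin 3 (remaining 1)
4 → bin 2 (remaining 0)
8 → bin 4 (remaining 2)
4 → bin 5 (remaining 6)
7 → bin 6 (remaining 3)
5 → bin 5 (remaining 1)
2 → bin 4 (remaining 0)
9 → bin 7 (remaining 1)
2 → bin 6 (remaining 1)
7 → bin 8 (remaining 3)
7 → bin 9 (remaining 3)
1 → bin 1 (remaining 0)
4 → bin 10 (remaining 6)
9 → bin 11 (remaining 1)

11 bins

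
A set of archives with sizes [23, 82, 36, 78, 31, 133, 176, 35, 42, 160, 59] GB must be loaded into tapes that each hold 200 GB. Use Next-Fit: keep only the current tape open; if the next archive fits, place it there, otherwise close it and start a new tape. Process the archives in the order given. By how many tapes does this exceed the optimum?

2

Next-Fit: [23,82,36] [78,31] [133] [176] [35,42] [160] [59] → 7 tapes.
Total size 855 GB; any packing needs at least ⌈855/200⌉ = 5 tapes.
An optimal packing achieves that bound: [176,23] [160,36] [133,59] [82,78,35] [42,31] → 5 tapes.
Excess: 7 − 5 = 2.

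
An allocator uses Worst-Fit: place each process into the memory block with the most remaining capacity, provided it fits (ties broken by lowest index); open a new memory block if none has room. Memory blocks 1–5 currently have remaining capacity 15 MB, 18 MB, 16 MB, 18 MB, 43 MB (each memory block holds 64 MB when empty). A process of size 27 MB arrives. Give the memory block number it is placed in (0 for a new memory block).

Memory blocks with room: memory block 5 (43 MB).
Most room is memory block 5 with 43 MB free.

5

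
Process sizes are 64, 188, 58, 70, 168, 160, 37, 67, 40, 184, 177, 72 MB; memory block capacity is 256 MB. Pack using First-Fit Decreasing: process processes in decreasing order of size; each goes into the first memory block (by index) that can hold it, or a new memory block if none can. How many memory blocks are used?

Sorted descending: 188, 184, 177, 168, 160, 72, 70, 67, 64, 58, 40, 37.
memory block 1: place 188 MB, 68 MB left
memory block 2: place 184 MB, 72 MB left
memory block 3: place 177 MB, 79 MB left
memory block 4: place 168 MB, 88 MB left
memory block 5: place 160 MB, 96 MB left
memory block 2: place 72 MB, 0 MB left
memory block 3: place 70 MB, 9 MB left
memory block 1: place 67 MB, 1 MB left
memory block 4: place 64 MB, 24 MB left
memory block 5: place 58 MB, 38 MB left
memory block 6: place 40 MB, 216 MB left
memory block 5: place 37 MB, 1 MB left
Final memory blocks: [188,67] [184,72] [177,70] [168,64] [160,58,37] [40].

6 memory blocks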